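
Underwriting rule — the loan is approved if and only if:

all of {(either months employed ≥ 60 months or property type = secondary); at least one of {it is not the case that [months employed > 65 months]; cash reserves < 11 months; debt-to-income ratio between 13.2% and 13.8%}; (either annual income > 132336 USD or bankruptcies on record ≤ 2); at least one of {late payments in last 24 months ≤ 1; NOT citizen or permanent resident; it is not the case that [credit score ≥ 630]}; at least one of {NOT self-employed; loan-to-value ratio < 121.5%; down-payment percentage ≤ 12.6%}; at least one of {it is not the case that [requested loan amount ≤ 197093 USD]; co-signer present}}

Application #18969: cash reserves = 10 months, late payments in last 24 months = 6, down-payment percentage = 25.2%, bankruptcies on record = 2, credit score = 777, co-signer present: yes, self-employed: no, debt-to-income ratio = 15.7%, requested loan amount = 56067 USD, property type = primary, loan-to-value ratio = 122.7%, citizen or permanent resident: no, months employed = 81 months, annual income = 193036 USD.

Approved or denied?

Approved

Atomic conditions:
  months employed ≥ 60 months: 81 ≥ 60 is true
  property type = secondary: primary == secondary is false
  months employed > 65 months: 81 > 65 is true
  cash reserves < 11 months: 10 < 11 is true
  debt-to-income ratio between 13.2% and 13.8%: 15.7 in [13.2, 13.8] is false
  annual income > 132336 USD: 193036 > 132336 is true
  bankruptcies on record ≤ 2: 2 ≤ 2 is true
  late payments in last 24 months ≤ 1: 6 ≤ 1 is false
  NOT citizen or permanent resident: no → true
  credit score ≥ 630: 777 ≥ 630 is true
  NOT self-employed: no → true
  loan-to-value ratio < 121.5%: 122.7 < 121.5 is false
  down-payment percentage ≤ 12.6%: 25.2 ≤ 12.6 is false
  requested loan amount ≤ 197093 USD: 56067 ≤ 197093 is true
  co-signer present: yes → true
Combine:
[1] true OR false = true
[2.1] NOT true = false
[2] false OR true OR false = true
[3] true OR true = true
[4.3] NOT true = false
[4] false OR true OR false = true
[5] true OR false OR false = true
[6.1] NOT true = false
[6] false OR true = true
[root] true AND true AND true AND true AND true AND true = true
Overall: true → approved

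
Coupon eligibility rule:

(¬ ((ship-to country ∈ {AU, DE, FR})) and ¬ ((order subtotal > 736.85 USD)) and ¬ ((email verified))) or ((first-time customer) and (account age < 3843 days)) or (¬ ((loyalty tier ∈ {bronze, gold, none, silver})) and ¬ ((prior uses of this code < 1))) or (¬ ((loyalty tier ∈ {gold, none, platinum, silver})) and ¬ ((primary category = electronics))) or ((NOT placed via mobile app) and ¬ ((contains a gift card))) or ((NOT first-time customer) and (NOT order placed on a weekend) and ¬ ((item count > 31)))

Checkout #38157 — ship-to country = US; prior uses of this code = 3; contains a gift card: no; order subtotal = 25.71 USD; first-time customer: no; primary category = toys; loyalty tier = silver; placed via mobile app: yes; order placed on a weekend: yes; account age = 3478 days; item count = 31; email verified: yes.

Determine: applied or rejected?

Atomic conditions:
  ship-to country ∈ {AU, DE, FR}: US is not in the set → false
  order subtotal > 736.85 USD: 25.71 > 736.85 is false
  email verified: yes → true
  first-time customer: no → false
  account age < 3843 days: 3478 < 3843 is true
  loyalty tier ∈ {bronze, gold, none, silver}: silver is in the set → true
  prior uses of this code < 1: 3 < 1 is false
  loyalty tier ∈ {gold, none, platinum, silver}: silver is in the set → true
  primary category = electronics: toys == electronics is false
  NOT placed via mobile app: yes → false
  contains a gift card: no → false
  NOT first-time customer: no → true
  NOT order placed on a weekend: yes → false
  item count > 31: 31 > 31 is false
Combine:
[1.1] NOT false = true
[1.2] NOT false = true
[1.3] NOT true = false
[1] true AND true AND false = false
[2] false AND true = false
[3.1] NOT true = false
[3.2] NOT false = true
[3] false AND true = false
[4.1] NOT true = false
[4.2] NOT false = true
[4] false AND true = false
[5.2] NOT false = true
[5] false AND true = false
[6.3] NOT false = true
[6] true AND false AND true = false
[root] false OR false OR false OR false OR false OR false = false
Overall: false → rejected

Rejected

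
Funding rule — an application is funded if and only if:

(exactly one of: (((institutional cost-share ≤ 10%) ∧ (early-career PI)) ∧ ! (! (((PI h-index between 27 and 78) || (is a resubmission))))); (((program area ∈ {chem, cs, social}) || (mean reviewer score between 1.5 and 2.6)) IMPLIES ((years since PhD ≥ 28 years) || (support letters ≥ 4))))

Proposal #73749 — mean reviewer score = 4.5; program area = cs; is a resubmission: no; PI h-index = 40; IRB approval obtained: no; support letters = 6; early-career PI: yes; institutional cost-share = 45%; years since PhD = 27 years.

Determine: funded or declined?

Atomic conditions:
  institutional cost-share ≤ 10%: 45 ≤ 10 is false
  early-career PI: yes → true
  PI h-index between 27 and 78: 40 in [27, 78] is true
  is a resubmission: no → false
  program area ∈ {chem, cs, social}: cs is in the set → true
  mean reviewer score between 1.5 and 2.6: 4.5 in [1.5, 2.6] is false
  years since PhD ≥ 28 years: 27 ≥ 28 is false
  support letters ≥ 4: 6 ≥ 4 is true
Combine:
[1.1] false AND true = false
[1.2.1.1] true OR false = true
[1.2.1] NOT true = false
[1.2] NOT false = true
[1] false AND true = false
[2.1] true OR false = true
[2.2] false OR true = true
[2] true → true = true
[root] exactly-one(false, true) = true
Overall: true → funded

Funded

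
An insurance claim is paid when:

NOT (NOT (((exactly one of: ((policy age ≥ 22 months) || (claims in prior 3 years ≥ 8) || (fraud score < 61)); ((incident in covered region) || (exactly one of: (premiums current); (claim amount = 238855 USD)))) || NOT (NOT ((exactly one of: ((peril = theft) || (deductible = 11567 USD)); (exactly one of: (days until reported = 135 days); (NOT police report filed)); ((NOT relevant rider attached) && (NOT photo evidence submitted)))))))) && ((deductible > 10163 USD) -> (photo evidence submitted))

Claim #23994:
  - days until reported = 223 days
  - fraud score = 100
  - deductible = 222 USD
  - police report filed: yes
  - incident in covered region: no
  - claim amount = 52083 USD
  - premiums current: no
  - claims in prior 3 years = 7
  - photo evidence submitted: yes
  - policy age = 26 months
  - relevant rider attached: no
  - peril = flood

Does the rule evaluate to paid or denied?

Atomic conditions:
  policy age ≥ 22 months: 26 ≥ 22 is true
  claims in prior 3 years ≥ 8: 7 ≥ 8 is false
  fraud score < 61: 100 < 61 is false
  incident in covered region: no → false
  premiums current: no → false
  claim amount = 238855 USD: 52083 == 238855 is false
  peril = theft: flood == theft is false
  deductible = 11567 USD: 222 == 11567 is false
  days until reported = 135 days: 223 == 135 is false
  NOT police report filed: yes → false
  NOT relevant rider attached: no → true
  NOT photo evidence submitted: yes → false
  deductible > 10163 USD: 222 > 10163 is false
  photo evidence submitted: yes → true
Combine:
[1.1.1.1.1] true OR false OR false = true
[1.1.1.1.2.2] exactly-one(false, false) = false
[1.1.1.1.2] false OR false = false
[1.1.1.1] exactly-one(true, false) = true
[1.1.1.2.1.1.1] false OR false = false
[1.1.1.2.1.1.2] exactly-one(false, false) = false
[1.1.1.2.1.1.3] true AND false = false
[1.1.1.2.1.1] exactly-one(false, false, false) = false
[1.1.1.2.1] NOT false = true
[1.1.1.2] NOT true = false
[1.1.1] true OR false = true
[1.1] NOT true = false
[1] NOT false = true
[2] false → true (antecedent false ⇒ implication holds) = true
[root] true AND true = true
Overall: true → paid

Paid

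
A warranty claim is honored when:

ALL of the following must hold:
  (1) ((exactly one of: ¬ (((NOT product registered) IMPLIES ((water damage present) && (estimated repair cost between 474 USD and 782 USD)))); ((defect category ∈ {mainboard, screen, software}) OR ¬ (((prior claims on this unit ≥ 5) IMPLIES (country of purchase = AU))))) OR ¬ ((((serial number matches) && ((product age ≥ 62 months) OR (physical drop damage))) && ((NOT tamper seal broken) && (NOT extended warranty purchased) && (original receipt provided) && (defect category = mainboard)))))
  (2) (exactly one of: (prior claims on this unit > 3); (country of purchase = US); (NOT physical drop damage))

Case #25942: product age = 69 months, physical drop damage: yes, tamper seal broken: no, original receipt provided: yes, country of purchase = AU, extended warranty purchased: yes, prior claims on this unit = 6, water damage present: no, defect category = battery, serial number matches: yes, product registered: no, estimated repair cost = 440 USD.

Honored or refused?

Atomic conditions:
  NOT product registered: no → true
  water damage present: no → false
  estimated repair cost between 474 USD and 782 USD: 440 in [474, 782] is false
  defect category ∈ {mainboard, screen, software}: battery is not in the set → false
  prior claims on this unit ≥ 5: 6 ≥ 5 is true
  country of purchase = AU: AU == AU is true
  serial number matches: yes → true
  product age ≥ 62 months: 69 ≥ 62 is true
  physical drop damage: yes → true
  NOT tamper seal broken: no → true
  NOT extended warranty purchased: yes → false
  original receipt provided: yes → true
  defect category = mainboard: battery == mainboard is false
  prior claims on this unit > 3: 6 > 3 is true
  country of purchase = US: AU == US is false
  NOT physical drop damage: yes → false
Combine:
[1.1.1.1.2] false AND false = false
[1.1.1.1] true → false = false
[1.1.1] NOT false = true
[1.1.2.2.1] true → true = true
[1.1.2.2] NOT true = false
[1.1.2] false OR false = false
[1.1] exactly-one(true, false) = true
[1.2.1.1.2] true OR true = true
[1.2.1.1] true AND true = true
[1.2.1.2] true AND false AND true AND false = false
[1.2.1] true AND false = false
[1.2] NOT false = true
[1] true OR true = true
[2] exactly-one(true, false, false) = true
[root] true AND true = true
Overall: true → honored

Honored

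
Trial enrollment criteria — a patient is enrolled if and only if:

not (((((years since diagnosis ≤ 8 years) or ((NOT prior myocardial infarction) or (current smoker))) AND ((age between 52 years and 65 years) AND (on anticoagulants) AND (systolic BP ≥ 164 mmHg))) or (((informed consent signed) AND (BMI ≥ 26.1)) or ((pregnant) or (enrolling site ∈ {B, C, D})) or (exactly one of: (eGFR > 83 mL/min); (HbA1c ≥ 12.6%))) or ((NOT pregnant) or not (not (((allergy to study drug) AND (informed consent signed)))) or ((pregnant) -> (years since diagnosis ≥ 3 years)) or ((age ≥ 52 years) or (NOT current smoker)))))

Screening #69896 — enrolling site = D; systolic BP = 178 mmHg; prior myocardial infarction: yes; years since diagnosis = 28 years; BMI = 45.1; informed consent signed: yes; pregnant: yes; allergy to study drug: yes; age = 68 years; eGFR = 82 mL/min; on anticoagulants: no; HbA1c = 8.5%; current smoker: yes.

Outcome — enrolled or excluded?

Atomic conditions:
  years since diagnosis ≤ 8 years: 28 ≤ 8 is false
  NOT prior myocardial infarction: yes → false
  current smoker: yes → true
  age between 52 years and 65 years: 68 in [52, 65] is false
  on anticoagulants: no → false
  systolic BP ≥ 164 mmHg: 178 ≥ 164 is true
  informed consent signed: yes → true
  BMI ≥ 26.1: 45.1 ≥ 26.1 is true
  pregnant: yes → true
  enrolling site ∈ {B, C, D}: D is in the set → true
  eGFR > 83 mL/min: 82 > 83 is false
  HbA1c ≥ 12.6%: 8.5 ≥ 12.6 is false
  NOT pregnant: yes → false
  allergy to study drug: yes → true
  years since diagnosis ≥ 3 years: 28 ≥ 3 is true
  age ≥ 52 years: 68 ≥ 52 is true
  NOT current smoker: yes → false
Combine:
[1.1.1.2] false OR true = true
[1.1.1] false OR true = true
[1.1.2] false AND false AND true = false
[1.1] true AND false = false
[1.2.1] true AND true = true
[1.2.2] true OR true = true
[1.2.3] exactly-one(false, false) = false
[1.2] true OR true OR false = true
[1.3.2.1.1] true AND true = true
[1.3.2.1] NOT true = false
[1.3.2] NOT false = true
[1.3.3] true → true = true
[1.3.4] true OR false = true
[1.3] false OR true OR true OR true = true
[1] false OR true OR true = true
[root] NOT true = false
Overall: false → excluded

Excluded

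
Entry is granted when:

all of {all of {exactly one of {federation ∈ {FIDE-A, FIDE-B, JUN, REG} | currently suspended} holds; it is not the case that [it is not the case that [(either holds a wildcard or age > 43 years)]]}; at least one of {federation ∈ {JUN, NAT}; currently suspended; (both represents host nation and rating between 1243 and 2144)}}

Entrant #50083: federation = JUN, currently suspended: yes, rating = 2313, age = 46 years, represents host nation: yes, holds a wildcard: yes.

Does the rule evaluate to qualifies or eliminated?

Eliminated

Atomic conditions:
  federation ∈ {FIDE-A, FIDE-B, JUN, REG}: JUN is in the set → true
  currently suspended: yes → true
  holds a wildcard: yes → true
  age > 43 years: 46 > 43 is true
  federation ∈ {JUN, NAT}: JUN is in the set → true
  represents host nation: yes → true
  rating between 1243 and 2144: 2313 in [1243, 2144] is false
Combine:
[1.1] exactly-one(true, true) = false
[1.2.1.1] true OR true = true
[1.2.1] NOT true = false
[1.2] NOT false = true
[1] false AND true = false
[2.3] true AND false = false
[2] true OR true OR false = true
[root] false AND true = false
Overall: false → eliminated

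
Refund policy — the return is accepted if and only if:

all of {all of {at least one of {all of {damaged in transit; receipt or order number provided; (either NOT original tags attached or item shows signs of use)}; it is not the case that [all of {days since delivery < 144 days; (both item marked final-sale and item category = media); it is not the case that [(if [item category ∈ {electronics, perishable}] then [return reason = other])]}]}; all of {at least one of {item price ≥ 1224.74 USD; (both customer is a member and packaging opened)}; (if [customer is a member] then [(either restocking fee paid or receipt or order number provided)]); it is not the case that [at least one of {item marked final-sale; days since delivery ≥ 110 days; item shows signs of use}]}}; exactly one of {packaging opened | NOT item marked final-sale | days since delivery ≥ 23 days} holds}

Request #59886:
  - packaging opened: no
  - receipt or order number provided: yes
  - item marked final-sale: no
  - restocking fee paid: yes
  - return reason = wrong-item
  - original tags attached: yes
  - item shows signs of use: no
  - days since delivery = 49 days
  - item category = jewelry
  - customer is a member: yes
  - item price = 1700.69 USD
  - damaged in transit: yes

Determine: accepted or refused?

Refused

Atomic conditions:
  damaged in transit: yes → true
  receipt or order number provided: yes → true
  NOT original tags attached: yes → false
  item shows signs of use: no → false
  days since delivery < 144 days: 49 < 144 is true
  item marked final-sale: no → false
  item category = media: jewelry == media is false
  item category ∈ {electronics, perishable}: jewelry is not in the set → false
  return reason = other: wrong-item == other is false
  item price ≥ 1224.74 USD: 1700.69 ≥ 1224.74 is true
  customer is a member: yes → true
  packaging opened: no → false
  restocking fee paid: yes → true
  days since delivery ≥ 110 days: 49 ≥ 110 is false
  NOT item marked final-sale: no → true
  days since delivery ≥ 23 days: 49 ≥ 23 is true
Combine:
[1.1.1.3] false OR false = false
[1.1.1] true AND true AND false = false
[1.1.2.1.2] false AND false = false
[1.1.2.1.3.1] false → false (antecedent false ⇒ implication holds) = true
[1.1.2.1.3] NOT true = false
[1.1.2.1] true AND false AND false = false
[1.1.2] NOT false = true
[1.1] false OR true = true
[1.2.1.2] true AND false = false
[1.2.1] true OR false = true
[1.2.2.2] true OR true = true
[1.2.2] true → true = true
[1.2.3.1] false OR false OR false = false
[1.2.3] NOT false = true
[1.2] true AND true AND true = true
[1] true AND true = true
[2] exactly-one(false, true, true) = false
[root] true AND false = false
Overall: false → refused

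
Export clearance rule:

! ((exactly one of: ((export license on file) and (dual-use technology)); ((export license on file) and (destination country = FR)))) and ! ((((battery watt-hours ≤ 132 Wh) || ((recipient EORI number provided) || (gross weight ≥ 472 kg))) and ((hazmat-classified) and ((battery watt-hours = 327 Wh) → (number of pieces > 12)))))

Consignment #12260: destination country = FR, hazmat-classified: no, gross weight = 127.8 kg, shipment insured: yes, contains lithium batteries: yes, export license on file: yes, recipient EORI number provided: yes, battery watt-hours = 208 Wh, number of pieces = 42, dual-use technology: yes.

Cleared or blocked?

Atomic conditions:
  export license on file: yes → true
  dual-use technology: yes → true
  destination country = FR: FR == FR is true
  battery watt-hours ≤ 132 Wh: 208 ≤ 132 is false
  recipient EORI number provided: yes → true
  gross weight ≥ 472 kg: 127.8 ≥ 472 is false
  hazmat-classified: no → false
  battery watt-hours = 327 Wh: 208 == 327 is false
  number of pieces > 12: 42 > 12 is true
Combine:
[1.1.1] true AND true = true
[1.1.2] true AND true = true
[1.1] exactly-one(true, true) = false
[1] NOT false = true
[2.1.1.2] true OR false = true
[2.1.1] false OR true = true
[2.1.2.2] false → true (antecedent false ⇒ implication holds) = true
[2.1.2] false AND true = false
[2.1] true AND false = false
[2] NOT false = true
[root] true AND true = true
Overall: true → cleared

Cleared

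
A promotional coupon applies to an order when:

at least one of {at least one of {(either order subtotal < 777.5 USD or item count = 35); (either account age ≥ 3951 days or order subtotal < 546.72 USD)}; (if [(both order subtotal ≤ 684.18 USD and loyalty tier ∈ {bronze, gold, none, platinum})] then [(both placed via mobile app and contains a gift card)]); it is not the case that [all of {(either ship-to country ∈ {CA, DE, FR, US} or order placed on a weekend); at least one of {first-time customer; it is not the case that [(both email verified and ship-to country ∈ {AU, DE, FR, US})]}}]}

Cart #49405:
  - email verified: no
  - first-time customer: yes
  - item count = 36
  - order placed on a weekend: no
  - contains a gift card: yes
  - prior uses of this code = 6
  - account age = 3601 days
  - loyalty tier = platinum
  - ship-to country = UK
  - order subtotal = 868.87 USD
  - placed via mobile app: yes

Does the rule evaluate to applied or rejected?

Applied

Atomic conditions:
  order subtotal < 777.5 USD: 868.87 < 777.5 is false
  item count = 35: 36 == 35 is false
  account age ≥ 3951 days: 3601 ≥ 3951 is false
  order subtotal < 546.72 USD: 868.87 < 546.72 is false
  order subtotal ≤ 684.18 USD: 868.87 ≤ 684.18 is false
  loyalty tier ∈ {bronze, gold, none, platinum}: platinum is in the set → true
  placed via mobile app: yes → true
  contains a gift card: yes → true
  ship-to country ∈ {CA, DE, FR, US}: UK is not in the set → false
  order placed on a weekend: no → false
  first-time customer: yes → true
  email verified: no → false
  ship-to country ∈ {AU, DE, FR, US}: UK is not in the set → false
Combine:
[1.1] false OR false = false
[1.2] false OR false = false
[1] false OR false = false
[2.1] false AND true = false
[2.2] true AND true = true
[2] false → true (antecedent false ⇒ implication holds) = true
[3.1.1] false OR false = false
[3.1.2.2.1] false AND false = false
[3.1.2.2] NOT false = true
[3.1.2] true OR true = true
[3.1] false AND true = false
[3] NOT false = true
[root] false OR true OR true = true
Overall: true → applied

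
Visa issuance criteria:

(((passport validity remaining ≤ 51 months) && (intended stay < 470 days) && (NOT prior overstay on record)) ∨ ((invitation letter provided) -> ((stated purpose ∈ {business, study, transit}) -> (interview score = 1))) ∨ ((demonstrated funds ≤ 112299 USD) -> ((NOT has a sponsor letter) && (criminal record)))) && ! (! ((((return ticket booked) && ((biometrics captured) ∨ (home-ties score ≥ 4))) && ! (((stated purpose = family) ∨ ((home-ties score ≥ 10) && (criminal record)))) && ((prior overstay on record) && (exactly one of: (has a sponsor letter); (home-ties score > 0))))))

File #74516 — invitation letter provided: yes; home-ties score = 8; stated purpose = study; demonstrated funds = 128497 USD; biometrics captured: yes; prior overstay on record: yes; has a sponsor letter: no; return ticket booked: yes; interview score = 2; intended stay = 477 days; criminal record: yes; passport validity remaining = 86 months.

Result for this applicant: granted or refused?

Atomic conditions:
  passport validity remaining ≤ 51 months: 86 ≤ 51 is false
  intended stay < 470 days: 477 < 470 is false
  NOT prior overstay on record: yes → false
  invitation letter provided: yes → true
  stated purpose ∈ {business, study, transit}: study is in the set → true
  interview score = 1: 2 == 1 is false
  demonstrated funds ≤ 112299 USD: 128497 ≤ 112299 is false
  NOT has a sponsor letter: no → true
  criminal record: yes → true
  return ticket booked: yes → true
  biometrics captured: yes → true
  home-ties score ≥ 4: 8 ≥ 4 is true
  stated purpose = family: study == family is false
  home-ties score ≥ 10: 8 ≥ 10 is false
  prior overstay on record: yes → true
  has a sponsor letter: no → false
  home-ties score > 0: 8 > 0 is true
Combine:
[1.1] false AND false AND false = false
[1.2.2] true → false = false
[1.2] true → false = false
[1.3.2] true AND true = true
[1.3] false → true (antecedent false ⇒ implication holds) = true
[1] false OR false OR true = true
[2.1.1.1.2] true OR true = true
[2.1.1.1] true AND true = true
[2.1.1.2.1.2] false AND true = false
[2.1.1.2.1] false OR false = false
[2.1.1.2] NOT false = true
[2.1.1.3.2] exactly-one(false, true) = true
[2.1.1.3] true AND true = true
[2.1.1] true AND true AND true = true
[2.1] NOT true = false
[2] NOT false = true
[root] true AND true = true
Overall: true → granted

Granted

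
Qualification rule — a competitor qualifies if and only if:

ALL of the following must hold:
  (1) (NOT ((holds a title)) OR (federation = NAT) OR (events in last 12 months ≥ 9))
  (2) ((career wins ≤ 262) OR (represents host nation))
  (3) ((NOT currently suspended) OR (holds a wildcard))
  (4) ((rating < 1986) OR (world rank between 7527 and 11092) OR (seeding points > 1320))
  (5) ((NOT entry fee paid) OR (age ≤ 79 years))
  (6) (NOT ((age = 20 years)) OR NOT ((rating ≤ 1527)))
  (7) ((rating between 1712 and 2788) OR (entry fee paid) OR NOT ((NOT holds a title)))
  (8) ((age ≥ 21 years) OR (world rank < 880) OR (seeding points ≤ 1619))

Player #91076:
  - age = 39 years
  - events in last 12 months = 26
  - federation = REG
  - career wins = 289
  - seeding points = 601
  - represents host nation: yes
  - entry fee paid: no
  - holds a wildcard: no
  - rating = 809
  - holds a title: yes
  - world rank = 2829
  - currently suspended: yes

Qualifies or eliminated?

Atomic conditions:
  holds a title: yes → true
  federation = NAT: REG == NAT is false
  events in last 12 months ≥ 9: 26 ≥ 9 is true
  career wins ≤ 262: 289 ≤ 262 is false
  represents host nation: yes → true
  NOT currently suspended: yes → false
  holds a wildcard: no → false
  rating < 1986: 809 < 1986 is true
  world rank between 7527 and 11092: 2829 in [7527, 11092] is false
  seeding points > 1320: 601 > 1320 is false
  NOT entry fee paid: no → true
  age ≤ 79 years: 39 ≤ 79 is true
  age = 20 years: 39 == 20 is false
  rating ≤ 1527: 809 ≤ 1527 is true
  rating between 1712 and 2788: 809 in [1712, 2788] is false
  entry fee paid: no → false
  NOT holds a title: yes → false
  age ≥ 21 years: 39 ≥ 21 is true
  world rank < 880: 2829 < 880 is false
  seeding points ≤ 1619: 601 ≤ 1619 is true
Combine:
[1.1] NOT true = false
[1] false OR false OR true = true
[2] false OR true = true
[3] false OR false = false
[4] true OR false OR false = true
[5] true OR true = true
[6.1] NOT false = true
[6.2] NOT true = false
[6] true OR false = true
[7.3] NOT false = true
[7] false OR false OR true = true
[8] true OR false OR true = true
[root] true AND true AND false AND true AND true AND true AND true AND true = false
Overall: false → eliminated

Eliminated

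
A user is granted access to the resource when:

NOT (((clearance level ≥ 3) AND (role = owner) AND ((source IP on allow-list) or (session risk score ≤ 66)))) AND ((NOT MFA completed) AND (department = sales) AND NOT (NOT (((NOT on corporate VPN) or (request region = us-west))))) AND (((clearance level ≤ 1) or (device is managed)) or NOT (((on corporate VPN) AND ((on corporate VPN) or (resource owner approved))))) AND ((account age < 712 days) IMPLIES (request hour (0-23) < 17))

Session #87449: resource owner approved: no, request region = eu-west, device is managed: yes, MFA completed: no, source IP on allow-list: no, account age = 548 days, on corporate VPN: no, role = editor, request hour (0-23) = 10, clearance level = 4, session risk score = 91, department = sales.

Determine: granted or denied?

Atomic conditions:
  clearance level ≥ 3: 4 ≥ 3 is true
  role = owner: editor == owner is false
  source IP on allow-list: no → false
  session risk score ≤ 66: 91 ≤ 66 is false
  NOT MFA completed: no → true
  department = sales: sales == sales is true
  NOT on corporate VPN: no → true
  request region = us-west: eu-west == us-west is false
  clearance level ≤ 1: 4 ≤ 1 is false
  device is managed: yes → true
  on corporate VPN: no → false
  resource owner approved: no → false
  account age < 712 days: 548 < 712 is true
  request hour (0-23) < 17: 10 < 17 is true
Combine:
[1.1.3] false OR false = false
[1.1] true AND false AND false = false
[1] NOT false = true
[2.3.1.1] true OR false = true
[2.3.1] NOT true = false
[2.3] NOT false = true
[2] true AND true AND true = true
[3.1] false OR true = true
[3.2.1.2] false OR false = false
[3.2.1] false AND false = false
[3.2] NOT false = true
[3] true OR true = true
[4] true → true = true
[root] true AND true AND true AND true = true
Overall: true → granted

Granted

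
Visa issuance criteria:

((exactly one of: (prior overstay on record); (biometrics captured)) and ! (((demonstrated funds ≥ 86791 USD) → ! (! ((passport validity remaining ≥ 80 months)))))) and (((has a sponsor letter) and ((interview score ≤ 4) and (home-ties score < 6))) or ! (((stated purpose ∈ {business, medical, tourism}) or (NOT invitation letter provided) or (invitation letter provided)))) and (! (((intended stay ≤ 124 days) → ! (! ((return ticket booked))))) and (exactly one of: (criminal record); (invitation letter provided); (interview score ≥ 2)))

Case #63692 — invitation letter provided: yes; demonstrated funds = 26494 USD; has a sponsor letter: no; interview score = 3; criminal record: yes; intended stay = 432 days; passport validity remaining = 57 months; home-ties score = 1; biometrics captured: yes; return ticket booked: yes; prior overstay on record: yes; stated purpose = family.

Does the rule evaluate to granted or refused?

Refused

Atomic conditions:
  prior overstay on record: yes → true
  biometrics captured: yes → true
  demonstrated funds ≥ 86791 USD: 26494 ≥ 86791 is false
  passport validity remaining ≥ 80 months: 57 ≥ 80 is false
  has a sponsor letter: no → false
  interview score ≤ 4: 3 ≤ 4 is true
  home-ties score < 6: 1 < 6 is true
  stated purpose ∈ {business, medical, tourism}: family is not in the set → false
  NOT invitation letter provided: yes → false
  invitation letter provided: yes → true
  intended stay ≤ 124 days: 432 ≤ 124 is false
  return ticket booked: yes → true
  criminal record: yes → true
  interview score ≥ 2: 3 ≥ 2 is true
Combine:
[1.1] exactly-one(true, true) = false
[1.2.1.2.1] NOT false = true
[1.2.1.2] NOT true = false
[1.2.1] false → false (antecedent false ⇒ implication holds) = true
[1.2] NOT true = false
[1] false AND false = false
[2.1.2] true AND true = true
[2.1] false AND true = false
[2.2.1] false OR false OR true = true
[2.2] NOT true = false
[2] false OR false = false
[3.1.1.2.1] NOT true = false
[3.1.1.2] NOT false = true
[3.1.1] false → true (antecedent false ⇒ implication holds) = true
[3.1] NOT true = false
[3.2] exactly-one(true, true, true) = false
[3] false AND false = false
[root] false AND false AND false = false
Overall: false → refused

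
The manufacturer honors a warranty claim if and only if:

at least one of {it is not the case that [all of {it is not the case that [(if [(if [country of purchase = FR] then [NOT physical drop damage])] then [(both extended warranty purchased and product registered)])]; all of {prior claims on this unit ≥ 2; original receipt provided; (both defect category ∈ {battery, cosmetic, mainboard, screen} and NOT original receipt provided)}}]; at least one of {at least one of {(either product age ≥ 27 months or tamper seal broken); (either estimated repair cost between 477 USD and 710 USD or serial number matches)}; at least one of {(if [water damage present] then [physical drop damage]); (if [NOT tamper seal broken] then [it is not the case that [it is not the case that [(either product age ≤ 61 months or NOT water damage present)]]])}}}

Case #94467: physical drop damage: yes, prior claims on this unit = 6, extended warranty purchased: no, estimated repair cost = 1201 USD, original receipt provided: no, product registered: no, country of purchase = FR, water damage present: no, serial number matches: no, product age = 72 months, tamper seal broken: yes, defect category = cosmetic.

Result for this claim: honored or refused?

Honored

Atomic conditions:
  country of purchase = FR: FR == FR is true
  NOT physical drop damage: yes → false
  extended warranty purchased: no → false
  product registered: no → false
  prior claims on this unit ≥ 2: 6 ≥ 2 is true
  original receipt provided: no → false
  defect category ∈ {battery, cosmetic, mainboard, screen}: cosmetic is in the set → true
  NOT original receipt provided: no → true
  product age ≥ 27 months: 72 ≥ 27 is true
  tamper seal broken: yes → true
  estimated repair cost between 477 USD and 710 USD: 1201 in [477, 710] is false
  serial number matches: no → false
  water damage present: no → false
  physical drop damage: yes → true
  NOT tamper seal broken: yes → false
  product age ≤ 61 months: 72 ≤ 61 is false
  NOT water damage present: no → true
Combine:
[1.1.1.1.1] true → false = false
[1.1.1.1.2] false AND false = false
[1.1.1.1] false → false (antecedent false ⇒ implication holds) = true
[1.1.1] NOT true = false
[1.1.2.3] true AND true = true
[1.1.2] true AND false AND true = false
[1.1] false AND false = false
[1] NOT false = true
[2.1.1] true OR true = true
[2.1.2] false OR false = false
[2.1] true OR false = true
[2.2.1] false → true (antecedent false ⇒ implication holds) = true
[2.2.2.2.1.1] false OR true = true
[2.2.2.2.1] NOT true = false
[2.2.2.2] NOT false = true
[2.2.2] false → true (antecedent false ⇒ implication holds) = true
[2.2] true OR true = true
[2] true OR true = true
[root] true OR true = true
Overall: true → honored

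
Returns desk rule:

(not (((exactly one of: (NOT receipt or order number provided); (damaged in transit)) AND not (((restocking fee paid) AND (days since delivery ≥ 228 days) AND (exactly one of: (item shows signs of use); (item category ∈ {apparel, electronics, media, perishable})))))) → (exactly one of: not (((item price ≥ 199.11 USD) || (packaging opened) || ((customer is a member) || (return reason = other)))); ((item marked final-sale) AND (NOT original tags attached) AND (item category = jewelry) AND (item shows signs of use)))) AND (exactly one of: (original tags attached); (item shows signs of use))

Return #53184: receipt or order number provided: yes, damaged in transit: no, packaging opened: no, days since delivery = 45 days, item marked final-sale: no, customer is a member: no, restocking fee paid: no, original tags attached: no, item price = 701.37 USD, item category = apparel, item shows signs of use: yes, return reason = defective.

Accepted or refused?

Atomic conditions:
  NOT receipt or order number provided: yes → false
  damaged in transit: no → false
  restocking fee paid: no → false
  days since delivery ≥ 228 days: 45 ≥ 228 is false
  item shows signs of use: yes → true
  item category ∈ {apparel, electronics, media, perishable}: apparel is in the set → true
  item price ≥ 199.11 USD: 701.37 ≥ 199.11 is true
  packaging opened: no → false
  customer is a member: no → false
  return reason = other: defective == other is false
  item marked final-sale: no → false
  NOT original tags attached: no → true
  item category = jewelry: apparel == jewelry is false
  original tags attached: no → false
Combine:
[1.1.1.1] exactly-one(false, false) = false
[1.1.1.2.1.3] exactly-one(true, true) = false
[1.1.1.2.1] false AND false AND false = false
[1.1.1.2] NOT false = true
[1.1.1] false AND true = false
[1.1] NOT false = true
[1.2.1.1.3] false OR false = false
[1.2.1.1] true OR false OR false = true
[1.2.1] NOT true = false
[1.2.2] false AND true AND false AND true = false
[1.2] exactly-one(false, false) = false
[1] true → false = false
[2] exactly-one(false, true) = true
[root] false AND true = false
Overall: false → refused

Refused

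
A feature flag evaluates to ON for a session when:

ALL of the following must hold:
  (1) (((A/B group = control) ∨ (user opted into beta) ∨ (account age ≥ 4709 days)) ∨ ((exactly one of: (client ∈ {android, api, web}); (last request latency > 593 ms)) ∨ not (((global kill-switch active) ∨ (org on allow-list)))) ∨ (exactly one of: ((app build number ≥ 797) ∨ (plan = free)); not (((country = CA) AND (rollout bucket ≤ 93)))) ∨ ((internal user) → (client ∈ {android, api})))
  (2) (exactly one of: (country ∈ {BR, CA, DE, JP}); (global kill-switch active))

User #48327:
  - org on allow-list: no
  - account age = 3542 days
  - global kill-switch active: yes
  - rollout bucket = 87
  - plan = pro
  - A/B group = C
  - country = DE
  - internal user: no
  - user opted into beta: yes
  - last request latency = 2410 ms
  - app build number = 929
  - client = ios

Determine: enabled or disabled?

Disabled

Atomic conditions:
  A/B group = control: C == control is false
  user opted into beta: yes → true
  account age ≥ 4709 days: 3542 ≥ 4709 is false
  client ∈ {android, api, web}: ios is not in the set → false
  last request latency > 593 ms: 2410 > 593 is true
  global kill-switch active: yes → true
  org on allow-list: no → false
  app build number ≥ 797: 929 ≥ 797 is true
  plan = free: pro == free is false
  country = CA: DE == CA is false
  rollout bucket ≤ 93: 87 ≤ 93 is true
  internal user: no → false
  client ∈ {android, api}: ios is not in the set → false
  country ∈ {BR, CA, DE, JP}: DE is in the set → true
Combine:
[1.1] false OR true OR false = true
[1.2.1] exactly-one(false, true) = true
[1.2.2.1] true OR false = true
[1.2.2] NOT true = false
[1.2] true OR false = true
[1.3.1] true OR false = true
[1.3.2.1] false AND true = false
[1.3.2] NOT false = true
[1.3] exactly-one(true, true) = false
[1.4] false → false (antecedent false ⇒ implication holds) = true
[1] true OR true OR false OR true = true
[2] exactly-one(true, true) = false
[root] true AND false = false
Overall: false → disabled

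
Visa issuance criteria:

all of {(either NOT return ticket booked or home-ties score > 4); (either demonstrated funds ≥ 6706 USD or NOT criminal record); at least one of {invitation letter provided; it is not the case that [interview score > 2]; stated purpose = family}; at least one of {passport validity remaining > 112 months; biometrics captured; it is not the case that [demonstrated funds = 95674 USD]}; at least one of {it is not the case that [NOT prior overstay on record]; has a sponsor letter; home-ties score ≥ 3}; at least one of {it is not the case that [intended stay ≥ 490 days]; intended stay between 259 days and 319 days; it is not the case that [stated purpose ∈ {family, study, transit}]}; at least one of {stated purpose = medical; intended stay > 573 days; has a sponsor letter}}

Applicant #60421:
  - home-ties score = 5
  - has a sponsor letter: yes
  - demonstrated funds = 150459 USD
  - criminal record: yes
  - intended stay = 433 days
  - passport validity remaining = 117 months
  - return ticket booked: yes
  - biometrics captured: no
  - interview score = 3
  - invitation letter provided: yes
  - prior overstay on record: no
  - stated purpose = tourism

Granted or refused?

Atomic conditions:
  NOT return ticket booked: yes → false
  home-ties score > 4: 5 > 4 is true
  demonstrated funds ≥ 6706 USD: 150459 ≥ 6706 is true
  NOT criminal record: yes → false
  invitation letter provided: yes → true
  interview score > 2: 3 > 2 is true
  stated purpose = family: tourism == family is false
  passport validity remaining > 112 months: 117 > 112 is true
  biometrics captured: no → false
  demonstrated funds = 95674 USD: 150459 == 95674 is false
  NOT prior overstay on record: no → true
  has a sponsor letter: yes → true
  home-ties score ≥ 3: 5 ≥ 3 is true
  intended stay ≥ 490 days: 433 ≥ 490 is false
  intended stay between 259 days and 319 days: 433 in [259, 319] is false
  stated purpose ∈ {family, study, transit}: tourism is not in the set → false
  stated purpose = medical: tourism == medical is false
  intended stay > 573 days: 433 > 573 is false
Combine:
[1] false OR true = true
[2] true OR false = true
[3.2] NOT true = false
[3] true OR false OR false = true
[4.3] NOT false = true
[4] true OR false OR true = true
[5.1] NOT true = false
[5] false OR true OR true = true
[6.1] NOT false = true
[6.3] NOT false = true
[6] true OR false OR true = true
[7] false OR false OR true = true
[root] true AND true AND true AND true AND true AND true AND true = true
Overall: true → granted

Granted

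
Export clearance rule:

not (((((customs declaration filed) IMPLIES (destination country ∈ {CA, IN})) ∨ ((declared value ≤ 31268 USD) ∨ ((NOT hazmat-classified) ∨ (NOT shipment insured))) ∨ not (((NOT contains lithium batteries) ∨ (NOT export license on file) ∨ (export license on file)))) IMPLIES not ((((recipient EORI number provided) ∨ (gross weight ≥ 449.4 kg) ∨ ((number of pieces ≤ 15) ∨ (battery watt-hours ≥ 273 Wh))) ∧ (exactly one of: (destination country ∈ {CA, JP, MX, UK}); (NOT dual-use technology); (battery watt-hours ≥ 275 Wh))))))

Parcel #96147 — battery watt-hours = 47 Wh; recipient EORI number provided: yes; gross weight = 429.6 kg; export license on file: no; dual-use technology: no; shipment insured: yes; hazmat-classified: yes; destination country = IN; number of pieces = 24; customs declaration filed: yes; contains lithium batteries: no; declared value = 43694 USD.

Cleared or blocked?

Atomic conditions:
  customs declaration filed: yes → true
  destination country ∈ {CA, IN}: IN is in the set → true
  declared value ≤ 31268 USD: 43694 ≤ 31268 is false
  NOT hazmat-classified: yes → false
  NOT shipment insured: yes → false
  NOT contains lithium batteries: no → true
  NOT export license on file: no → true
  export license on file: no → false
  recipient EORI number provided: yes → true
  gross weight ≥ 449.4 kg: 429.6 ≥ 449.4 is false
  number of pieces ≤ 15: 24 ≤ 15 is false
  battery watt-hours ≥ 273 Wh: 47 ≥ 273 is false
  destination country ∈ {CA, JP, MX, UK}: IN is not in the set → false
  NOT dual-use technology: no → true
  battery watt-hours ≥ 275 Wh: 47 ≥ 275 is false
Combine:
[1.1.1] true → true = true
[1.1.2.2] false OR false = false
[1.1.2] false OR false = false
[1.1.3.1] true OR true OR false = true
[1.1.3] NOT true = false
[1.1] true OR false OR false = true
[1.2.1.1.3] false OR false = false
[1.2.1.1] true OR false OR false = true
[1.2.1.2] exactly-one(false, true, false) = true
[1.2.1] true AND true = true
[1.2] NOT true = false
[1] true → false = false
[root] NOT false = true
Overall: true → cleared

Cleared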